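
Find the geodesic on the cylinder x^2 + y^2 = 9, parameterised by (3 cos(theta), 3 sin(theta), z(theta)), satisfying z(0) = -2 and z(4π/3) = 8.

Parameterise the cylinder of radius R = 3 as
    r(θ) = (3 cos θ, 3 sin θ, z(θ)).
The arc-length element is
    ds = sqrt(9 + (dz/dθ)^2) dθ,
so the Lagrangian is L = sqrt(9 + z'^2).
L depends on z' only, not on z or θ, so ∂L/∂z = 0 and
    ∂L/∂z' = z' / sqrt(9 + z'^2).
The Euler-Lagrange equation gives
    d/dθ( z' / sqrt(9 + z'^2) ) = 0,
so z' is constant. Integrating once:
    z(θ) = a θ + b,
a helix on the cylinder (a straight line when the cylinder is unrolled). The constants a, b are determined by the endpoint conditions.
With endpoint conditions z(0) = -2 and z(4π/3) = 8: from z(0) = b we get b = -2, and a·4π/3 + -2 = 8 gives a = 15/(2π), so
    z(θ) = (15/(2π)) θ − 2.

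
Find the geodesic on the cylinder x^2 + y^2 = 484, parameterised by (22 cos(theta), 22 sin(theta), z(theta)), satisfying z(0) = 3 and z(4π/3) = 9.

Parameterise the cylinder of radius R = 22 as
    r(θ) = (22 cos θ, 22 sin θ, z(θ)).
The arc-length element is
    ds = sqrt(484 + (dz/dθ)^2) dθ,
so the Lagrangian is L = sqrt(484 + z'^2).
L depends on z' only, not on z or θ, so ∂L/∂z = 0 and
    ∂L/∂z' = z' / sqrt(484 + z'^2).
The Euler-Lagrange equation gives
    d/dθ( z' / sqrt(484 + z'^2) ) = 0,
so z' is constant. Integrating once:
    z(θ) = a θ + b,
a helix on the cylinder (a straight line when the cylinder is unrolled). The constants a, b are determined by the endpoint conditions.
With endpoint conditions z(0) = 3 and z(4π/3) = 9: from z(0) = b we get b = 3, and a·4π/3 + 3 = 9 gives a = 9/(2π), so
    z(θ) = (9/(2π)) θ + 3.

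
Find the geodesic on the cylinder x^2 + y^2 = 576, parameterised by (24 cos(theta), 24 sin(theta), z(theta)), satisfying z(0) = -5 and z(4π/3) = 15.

Parameterise the cylinder of radius R = 24 as
    r(θ) = (24 cos θ, 24 sin θ, z(θ)).
The arc-length element is
    ds = sqrt(576 + (dz/dθ)^2) dθ,
so the Lagrangian is L = sqrt(576 + z'^2).
L depends on z' only, not on z or θ, so ∂L/∂z = 0 and
    ∂L/∂z' = z' / sqrt(576 + z'^2).
The Euler-Lagrange equation gives
    d/dθ( z' / sqrt(576 + z'^2) ) = 0,
so z' is constant. Integrating once:
    z(θ) = a θ + b,
a helix on the cylinder (a straight line when the cylinder is unrolled). The constants a, b are determined by the endpoint conditions.
With endpoint conditions z(0) = -5 and z(4π/3) = 15: from z(0) = b we get b = -5, and a·4π/3 + -5 = 15 gives a = 15/π, so
    z(θ) = (15/π) θ − 5.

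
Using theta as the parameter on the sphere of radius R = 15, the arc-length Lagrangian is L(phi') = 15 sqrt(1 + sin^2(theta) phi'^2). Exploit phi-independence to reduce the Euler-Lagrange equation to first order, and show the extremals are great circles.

On the sphere of radius R = 15 with spherical coordinates (θ, φ), the induced metric is
    ds^2 = 225(dθ^2 + sin^2(θ) dφ^2).
Parameterise by θ; the arc-length functional is
    J[φ] = ∫ 15 sqrt(1 + sin^2(θ) (dφ/dθ)^2) dθ,
so L = 15 sqrt(1 + sin^2(θ) φ'^2). Compute
    ∂L/∂φ = 0  (L has no explicit φ dependence),
    ∂L/∂φ' = 15 sin^2(θ) φ' / sqrt(1 + sin^2(θ) φ'^2).
Since ∂L/∂φ = 0, the Euler-Lagrange equation
    d/dθ(∂L/∂φ') − ∂L/∂φ = 0
reduces to d/dθ(∂L/∂φ') = 0, i.e. the momentum conjugate to φ is conserved:
    15 sin^2(θ) φ' / sqrt(1 + sin^2(θ) φ'^2) = C.
The overall factor of 15 is constant, so dividing through gives Clairaut's relation sin^2(θ) φ' / sqrt(1 + sin^2(θ) φ'^2) = C' (with C' = C/15). Solving for φ' and integrating gives the great-circle family
    cot(θ) = A cos(φ − φ_0),
i.e. the intersection of the sphere with a plane through the origin. The two constants A and φ_0 (equivalently C and one phase) are fixed by the two endpoint conditions.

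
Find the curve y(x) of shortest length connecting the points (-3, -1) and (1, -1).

Arc-length functional: J[y] = ∫ sqrt(1 + (y')^2) dx.
Lagrangian L = sqrt(1 + (y')^2) has no explicit y dependence, so ∂L/∂y = 0 and the Euler-Lagrange equation gives
    d/dx( y' / sqrt(1 + (y')^2) ) = 0  ⇒  y' / sqrt(1 + (y')^2) = const.
Hence y' is constant, so y(x) is affine.
Fitting the endpoints (-3, -1) and (1, -1):
    slope m = ((-1) − (-1)) / (1 − (-3)) = 0,
    intercept c = (-1) − m·(-3) = -1.
Extremal: y(x) = -1.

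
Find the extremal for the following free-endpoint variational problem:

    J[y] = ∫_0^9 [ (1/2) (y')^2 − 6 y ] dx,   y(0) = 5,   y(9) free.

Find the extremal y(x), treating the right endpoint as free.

The Lagrangian L = (1/2) (y')^2 − 6 y gives
    ∂L/∂y = −6,   ∂L/∂y' = y'.
Euler-Lagrange: d/dx(y') − (−6) = 0, i.e. y'' + 6 = 0, so
    y(x) = −(6/2) x^2 + C1 x + C2.
Fixed left endpoint y(0) = 5 ⇒ C2 = 5.
The right endpoint x = 9 is free, so the natural (transversality) condition is ∂L/∂y' |_{x=9} = 0, i.e. y'(9) = 0.
Compute y'(x) = −6 x + C1, so y'(9) = −54 + C1 = 0 ⇒ C1 = 54.
Therefore the extremal is
    y(x) = −3 x^2 + 54 x + 5.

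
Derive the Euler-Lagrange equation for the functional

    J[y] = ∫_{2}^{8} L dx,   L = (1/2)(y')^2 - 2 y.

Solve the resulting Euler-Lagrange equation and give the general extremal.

The Lagrangian is L = (1/2)(y')^2 - 2 y.
∂L/∂y = -2.
∂L/∂y' = y'.
The Euler-Lagrange equation d/dx(∂L/∂y') − ∂L/∂y = 0 becomes:
    y'' + 2 = 0
General solution: y(x) = -x^2 + A x + B, where A and B are arbitrary constants fixed by the endpoint conditions.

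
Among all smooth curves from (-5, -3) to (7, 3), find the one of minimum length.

Arc-length functional: J[y] = ∫ sqrt(1 + (y')^2) dx.
Lagrangian L = sqrt(1 + (y')^2) has no explicit y dependence, so ∂L/∂y = 0 and the Euler-Lagrange equation gives
    d/dx( y' / sqrt(1 + (y')^2) ) = 0  ⇒  y' / sqrt(1 + (y')^2) = const.
Hence y' is constant, so y(x) is affine.
Fitting the endpoints (-5, -3) and (7, 3):
    slope m = (3 − (-3)) / (7 − (-5)) = 1/2,
    intercept c = (-3) − m·(-5) = -1/2.
Extremal: y(x) = (1/2) x - 1/2.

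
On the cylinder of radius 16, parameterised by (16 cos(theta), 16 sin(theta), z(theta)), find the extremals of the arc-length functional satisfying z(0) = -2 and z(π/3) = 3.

Parameterise the cylinder of radius R = 16 as
    r(θ) = (16 cos θ, 16 sin θ, z(θ)).
The arc-length element is
    ds = sqrt(256 + (dz/dθ)^2) dθ,
so the Lagrangian is L = sqrt(256 + z'^2).
L depends on z' only, not on z or θ, so ∂L/∂z = 0 and
    ∂L/∂z' = z' / sqrt(256 + z'^2).
The Euler-Lagrange equation gives
    d/dθ( z' / sqrt(256 + z'^2) ) = 0,
so z' is constant. Integrating once:
    z(θ) = a θ + b,
a helix on the cylinder (a straight line when the cylinder is unrolled). The constants a, b are determined by the endpoint conditions.
With endpoint conditions z(0) = -2 and z(π/3) = 3: from z(0) = b we get b = -2, and a·π/3 + -2 = 3 gives a = 15/π, so
    z(θ) = (15/π) θ − 2.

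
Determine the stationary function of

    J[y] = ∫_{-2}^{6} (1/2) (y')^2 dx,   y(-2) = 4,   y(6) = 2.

The Lagrangian is L = (1/2) (y')^2.
Compute ∂L/∂y = 0, ∂L/∂y' = y'.
The Euler-Lagrange equation d/dx(∂L/∂y') − ∂L/∂y = 0 reduces to
    y'' = 0.
Its general solution is
    y(x) = A x + B,
with A, B fixed by the endpoint conditions.
Applying the endpoint conditions y(-2) = 4 and y(6) = 2: solve A·-2 + B = 4 and A·6 + B = 2. Subtracting gives A(6 − -2) = 2 − 4, so A = -1/4, and B = 4 − A·-2 = 7/2. Therefore
    y(x) = (-1/4) x + 7/2.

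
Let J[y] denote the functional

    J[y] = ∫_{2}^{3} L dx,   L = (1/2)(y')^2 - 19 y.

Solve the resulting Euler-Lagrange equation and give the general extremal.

The Lagrangian is L = (1/2)(y')^2 - 19 y.
∂L/∂y = -19.
∂L/∂y' = y'.
The Euler-Lagrange equation d/dx(∂L/∂y') − ∂L/∂y = 0 becomes:
    y'' + 19 = 0
General solution: y(x) = -(19/2) x^2 + A x + B, where A and B are arbitrary constants fixed by the endpoint conditions.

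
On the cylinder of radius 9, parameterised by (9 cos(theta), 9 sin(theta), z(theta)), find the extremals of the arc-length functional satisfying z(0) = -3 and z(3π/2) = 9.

Parameterise the cylinder of radius R = 9 as
    r(θ) = (9 cos θ, 9 sin θ, z(θ)).
The arc-length element is
    ds = sqrt(81 + (dz/dθ)^2) dθ,
so the Lagrangian is L = sqrt(81 + z'^2).
L depends on z' only, not on z or θ, so ∂L/∂z = 0 and
    ∂L/∂z' = z' / sqrt(81 + z'^2).
The Euler-Lagrange equation gives
    d/dθ( z' / sqrt(81 + z'^2) ) = 0,
so z' is constant. Integrating once:
    z(θ) = a θ + b,
a helix on the cylinder (a straight line when the cylinder is unrolled). The constants a, b are determined by the endpoint conditions.
With endpoint conditions z(0) = -3 and z(3π/2) = 9: from z(0) = b we get b = -3, and a·3π/2 + -3 = 9 gives a = 8/π, so
    z(θ) = (8/π) θ − 3.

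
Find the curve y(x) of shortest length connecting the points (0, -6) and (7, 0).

Arc-length functional: J[y] = ∫ sqrt(1 + (y')^2) dx.
Lagrangian L = sqrt(1 + (y')^2) has no explicit y dependence, so ∂L/∂y = 0 and the Euler-Lagrange equation gives
    d/dx( y' / sqrt(1 + (y')^2) ) = 0  ⇒  y' / sqrt(1 + (y')^2) = const.
Hence y' is constant, so y(x) is affine.
Fitting the endpoints (0, -6) and (7, 0):
    slope m = (0 − (-6)) / (7 − 0) = 6/7,
    intercept c = (-6) − m·0 = -6.
Extremal: y(x) = (6/7) x - 6.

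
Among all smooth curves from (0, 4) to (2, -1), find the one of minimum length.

Arc-length functional: J[y] = ∫ sqrt(1 + (y')^2) dx.
Lagrangian L = sqrt(1 + (y')^2) has no explicit y dependence, so ∂L/∂y = 0 and the Euler-Lagrange equation gives
    d/dx( y' / sqrt(1 + (y')^2) ) = 0  ⇒  y' / sqrt(1 + (y')^2) = const.
Hence y' is constant, so y(x) is affine.
Fitting the endpoints (0, 4) and (2, -1):
    slope m = ((-1) − 4) / (2 − 0) = -5/2,
    intercept c = 4 − m·0 = 4.
Extremal: y(x) = (-5/2) x + 4.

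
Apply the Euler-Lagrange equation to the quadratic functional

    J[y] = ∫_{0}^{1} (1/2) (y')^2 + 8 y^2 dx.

The Lagrangian is L = (1/2) (y')^2 + 8 y^2.
Compute ∂L/∂y = 16y, ∂L/∂y' = y'.
The Euler-Lagrange equation d/dx(∂L/∂y') − ∂L/∂y = 0 reduces to
    y'' − 16 y = 0.
Its general solution is
    y(x) = A e^(4x) + B e^(−4x),
with A, B fixed by the endpoint conditions.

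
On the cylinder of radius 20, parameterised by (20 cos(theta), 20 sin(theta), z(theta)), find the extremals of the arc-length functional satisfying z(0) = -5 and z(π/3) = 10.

Parameterise the cylinder of radius R = 20 as
    r(θ) = (20 cos θ, 20 sin θ, z(θ)).
The arc-length element is
    ds = sqrt(400 + (dz/dθ)^2) dθ,
so the Lagrangian is L = sqrt(400 + z'^2).
L depends on z' only, not on z or θ, so ∂L/∂z = 0 and
    ∂L/∂z' = z' / sqrt(400 + z'^2).
The Euler-Lagrange equation gives
    d/dθ( z' / sqrt(400 + z'^2) ) = 0,
so z' is constant. Integrating once:
    z(θ) = a θ + b,
a helix on the cylinder (a straight line when the cylinder is unrolled). The constants a, b are determined by the endpoint conditions.
With endpoint conditions z(0) = -5 and z(π/3) = 10: from z(0) = b we get b = -5, and a·π/3 + -5 = 10 gives a = 45/π, so
    z(θ) = (45/π) θ − 5.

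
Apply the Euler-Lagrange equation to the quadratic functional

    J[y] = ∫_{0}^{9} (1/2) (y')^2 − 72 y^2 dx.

The Lagrangian is L = (1/2) (y')^2 − 72 y^2.
Compute ∂L/∂y = -144y, ∂L/∂y' = y'.
The Euler-Lagrange equation d/dx(∂L/∂y') − ∂L/∂y = 0 reduces to
    y'' + 144 y = 0.
Its general solution is
    y(x) = A sin(12x) + B cos(12x),
with A, B fixed by the endpoint conditions.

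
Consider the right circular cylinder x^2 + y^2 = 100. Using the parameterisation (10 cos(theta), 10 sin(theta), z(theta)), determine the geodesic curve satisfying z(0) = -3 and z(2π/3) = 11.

Parameterise the cylinder of radius R = 10 as
    r(θ) = (10 cos θ, 10 sin θ, z(θ)).
The arc-length element is
    ds = sqrt(100 + (dz/dθ)^2) dθ,
so the Lagrangian is L = sqrt(100 + z'^2).
L depends on z' only, not on z or θ, so ∂L/∂z = 0 and
    ∂L/∂z' = z' / sqrt(100 + z'^2).
The Euler-Lagrange equation gives
    d/dθ( z' / sqrt(100 + z'^2) ) = 0,
so z' is constant. Integrating once:
    z(θ) = a θ + b,
a helix on the cylinder (a straight line when the cylinder is unrolled). The constants a, b are determined by the endpoint conditions.
With endpoint conditions z(0) = -3 and z(2π/3) = 11: from z(0) = b we get b = -3, and a·2π/3 + -3 = 11 gives a = 21/π, so
    z(θ) = (21/π) θ − 3.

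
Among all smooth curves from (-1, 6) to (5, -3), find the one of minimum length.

Arc-length functional: J[y] = ∫ sqrt(1 + (y')^2) dx.
Lagrangian L = sqrt(1 + (y')^2) has no explicit y dependence, so ∂L/∂y = 0 and the Euler-Lagrange equation gives
    d/dx( y' / sqrt(1 + (y')^2) ) = 0  ⇒  y' / sqrt(1 + (y')^2) = const.
Hence y' is constant, so y(x) is affine.
Fitting the endpoints (-1, 6) and (5, -3):
    slope m = ((-3) − 6) / (5 − (-1)) = -3/2,
    intercept c = 6 − m·(-1) = 9/2.
Extremal: y(x) = (-3/2) x + 9/2.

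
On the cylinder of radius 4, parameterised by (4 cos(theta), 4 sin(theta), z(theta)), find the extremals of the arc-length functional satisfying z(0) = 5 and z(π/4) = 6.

Parameterise the cylinder of radius R = 4 as
    r(θ) = (4 cos θ, 4 sin θ, z(θ)).
The arc-length element is
    ds = sqrt(16 + (dz/dθ)^2) dθ,
so the Lagrangian is L = sqrt(16 + z'^2).
L depends on z' only, not on z or θ, so ∂L/∂z = 0 and
    ∂L/∂z' = z' / sqrt(16 + z'^2).
The Euler-Lagrange equation gives
    d/dθ( z' / sqrt(16 + z'^2) ) = 0,
so z' is constant. Integrating once:
    z(θ) = a θ + b,
a helix on the cylinder (a straight line when the cylinder is unrolled). The constants a, b are determined by the endpoint conditions.
With endpoint conditions z(0) = 5 and z(π/4) = 6: from z(0) = b we get b = 5, and a·π/4 + 5 = 6 gives a = 4/π, so
    z(θ) = (4/π) θ + 5.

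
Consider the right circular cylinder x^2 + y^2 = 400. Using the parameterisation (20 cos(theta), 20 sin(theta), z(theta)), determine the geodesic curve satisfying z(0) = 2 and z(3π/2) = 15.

Parameterise the cylinder of radius R = 20 as
    r(θ) = (20 cos θ, 20 sin θ, z(θ)).
The arc-length element is
    ds = sqrt(400 + (dz/dθ)^2) dθ,
so the Lagrangian is L = sqrt(400 + z'^2).
L depends on z' only, not on z or θ, so ∂L/∂z = 0 and
    ∂L/∂z' = z' / sqrt(400 + z'^2).
The Euler-Lagrange equation gives
    d/dθ( z' / sqrt(400 + z'^2) ) = 0,
so z' is constant. Integrating once:
    z(θ) = a θ + b,
a helix on the cylinder (a straight line when the cylinder is unrolled). The constants a, b are determined by the endpoint conditions.
With endpoint conditions z(0) = 2 and z(3π/2) = 15: from z(0) = b we get b = 2, and a·3π/2 + 2 = 15 gives a = 26/(3π), so
    z(θ) = (26/(3π)) θ + 2.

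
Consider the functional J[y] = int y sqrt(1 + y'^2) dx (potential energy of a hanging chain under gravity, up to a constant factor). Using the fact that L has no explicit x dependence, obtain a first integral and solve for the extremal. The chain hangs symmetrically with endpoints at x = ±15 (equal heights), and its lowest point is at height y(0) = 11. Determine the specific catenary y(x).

The Lagrangian L(y, y') = y sqrt(1 + y'^2) has no explicit x dependence, so the Beltrami identity applies:
    L − y' ∂L/∂y' = C.
Compute ∂L/∂y' = y · y' / sqrt(1 + y'^2). Then
    L − y' ∂L/∂y'
    = y sqrt(1 + y'^2) − y · y'^2 / sqrt(1 + y'^2)
    = y (1 + y'^2 − y'^2) / sqrt(1 + y'^2)
    = y / sqrt(1 + y'^2) = C.
Squaring gives y^2 = C^2 (1 + y'^2), i.e.
    y'^2 = y^2 / C^2 − 1.
Separating variables,
    dy / sqrt(y^2 − C^2) = dx / C,
and integrating gives arccosh(y / C) = (x − a)/C, so
    y(x) = C cosh((x − a)/C),
the catenary. The constants C and a are fixed by the two endpoint conditions (and, for the hanging-chain problem, the length constraint selects C).
Now fit the given data. The endpoints x = ±15 are symmetric at equal height, so the catenary is even about its minimum: a = 0 and y(x) = C cosh(x/C). The lowest point is y(0) = C cosh(0) = C, and we are told y(0) = 11, so C = 11. Therefore
    y(x) = 11 cosh(x/11),
and at the endpoints
    y(±15) = 11 cosh(15/11).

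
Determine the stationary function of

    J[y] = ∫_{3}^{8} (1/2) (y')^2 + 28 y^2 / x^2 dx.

The Lagrangian is L = (1/2) (y')^2 + 28 y^2 / x^2.
Compute ∂L/∂y = 56y/x^2, ∂L/∂y' = y'.
The Euler-Lagrange equation d/dx(∂L/∂y') − ∂L/∂y = 0 reduces to
    y'' − 56/x^2 · y = 0  (x > 0).
Its general solution is
    y(x) = A x^8 + B x^(-7),
with A, B fixed by the endpoint conditions.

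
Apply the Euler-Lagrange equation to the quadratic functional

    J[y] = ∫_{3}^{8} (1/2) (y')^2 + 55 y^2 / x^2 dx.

The Lagrangian is L = (1/2) (y')^2 + 55 y^2 / x^2.
Compute ∂L/∂y = 110y/x^2, ∂L/∂y' = y'.
The Euler-Lagrange equation d/dx(∂L/∂y') − ∂L/∂y = 0 reduces to
    y'' − 110/x^2 · y = 0  (x > 0).
Its general solution is
    y(x) = A x^11 + B x^(-10),
with A, B fixed by the endpoint conditions.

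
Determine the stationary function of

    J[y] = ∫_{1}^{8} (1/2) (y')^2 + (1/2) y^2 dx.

The Lagrangian is L = (1/2) (y')^2 + (1/2) y^2.
Compute ∂L/∂y = y, ∂L/∂y' = y'.
The Euler-Lagrange equation d/dx(∂L/∂y') − ∂L/∂y = 0 reduces to
    y'' − y = 0.
Its general solution is
    y(x) = A e^x + B e^(−x),
with A, B fixed by the endpoint conditions.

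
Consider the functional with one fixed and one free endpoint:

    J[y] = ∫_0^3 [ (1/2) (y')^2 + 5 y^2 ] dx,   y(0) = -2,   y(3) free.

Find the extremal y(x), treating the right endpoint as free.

The Lagrangian L = (1/2) (y')^2 + 5 y^2 gives
    ∂L/∂y = 10 y,   ∂L/∂y' = y'.
Euler-Lagrange: y'' − 10 y = 0.
With k = sqrt(10), the general solution is
    y(x) = A cosh(sqrt(10) x) + B sinh(sqrt(10) x).
Fixed left endpoint y(0) = -2 ⇒ A = -2.
The right endpoint x = 3 is free, so the natural (transversality) condition is ∂L/∂y' |_{x=3} = 0, i.e. y'(3) = 0.
Compute y'(x) = A k sinh(k x) + B k cosh(k x), so
    y'(3) = A k sinh(k·3) + B k cosh(k·3) = 0
    ⇒ B = −A tanh(k·3) = 2 tanh(sqrt(10)·3).
Therefore the extremal is
    y(x) = −2 cosh(sqrt(10) x) + 2 tanh(sqrt(10)·3) sinh(sqrt(10) x).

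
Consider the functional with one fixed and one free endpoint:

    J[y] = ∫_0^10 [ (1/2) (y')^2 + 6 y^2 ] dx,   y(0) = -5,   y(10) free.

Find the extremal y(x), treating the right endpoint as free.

The Lagrangian L = (1/2) (y')^2 + 6 y^2 gives
    ∂L/∂y = 12 y,   ∂L/∂y' = y'.
Euler-Lagrange: y'' − 12 y = 0.
With k = sqrt(12), the general solution is
    y(x) = A cosh(sqrt(12) x) + B sinh(sqrt(12) x).
Fixed left endpoint y(0) = -5 ⇒ A = -5.
The right endpoint x = 10 is free, so the natural (transversality) condition is ∂L/∂y' |_{x=10} = 0, i.e. y'(10) = 0.
Compute y'(x) = A k sinh(k x) + B k cosh(k x), so
    y'(10) = A k sinh(k·10) + B k cosh(k·10) = 0
    ⇒ B = −A tanh(k·10) = 5 tanh(sqrt(12)·10).
Therefore the extremal is
    y(x) = −5 cosh(sqrt(12) x) + 5 tanh(sqrt(12)·10) sinh(sqrt(12) x).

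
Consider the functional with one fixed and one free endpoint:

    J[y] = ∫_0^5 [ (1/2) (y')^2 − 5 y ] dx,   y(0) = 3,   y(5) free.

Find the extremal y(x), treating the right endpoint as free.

The Lagrangian L = (1/2) (y')^2 − 5 y gives
    ∂L/∂y = −5,   ∂L/∂y' = y'.
Euler-Lagrange: d/dx(y') − (−5) = 0, i.e. y'' + 5 = 0, so
    y(x) = −(5/2) x^2 + C1 x + C2.
Fixed left endpoint y(0) = 3 ⇒ C2 = 3.
The right endpoint x = 5 is free, so the natural (transversality) condition is ∂L/∂y' |_{x=5} = 0, i.e. y'(5) = 0.
Compute y'(x) = −5 x + C1, so y'(5) = −25 + C1 = 0 ⇒ C1 = 25.
Therefore the extremal is
    y(x) = −(5/2) x^2 + 25 x + 3.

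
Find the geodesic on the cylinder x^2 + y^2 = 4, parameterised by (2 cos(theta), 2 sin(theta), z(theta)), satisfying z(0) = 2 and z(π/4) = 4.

Parameterise the cylinder of radius R = 2 as
    r(θ) = (2 cos θ, 2 sin θ, z(θ)).
The arc-length element is
    ds = sqrt(4 + (dz/dθ)^2) dθ,
so the Lagrangian is L = sqrt(4 + z'^2).
L depends on z' only, not on z or θ, so ∂L/∂z = 0 and
    ∂L/∂z' = z' / sqrt(4 + z'^2).
The Euler-Lagrange equation gives
    d/dθ( z' / sqrt(4 + z'^2) ) = 0,
so z' is constant. Integrating once:
    z(θ) = a θ + b,
a helix on the cylinder (a straight line when the cylinder is unrolled). The constants a, b are determined by the endpoint conditions.
With endpoint conditions z(0) = 2 and z(π/4) = 4: from z(0) = b we get b = 2, and a·π/4 + 2 = 4 gives a = 8/π, so
    z(θ) = (8/π) θ + 2.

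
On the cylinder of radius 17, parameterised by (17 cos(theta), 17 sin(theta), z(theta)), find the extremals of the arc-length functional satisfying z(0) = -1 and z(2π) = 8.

Parameterise the cylinder of radius R = 17 as
    r(θ) = (17 cos θ, 17 sin θ, z(θ)).
The arc-length element is
    ds = sqrt(289 + (dz/dθ)^2) dθ,
so the Lagrangian is L = sqrt(289 + z'^2).
L depends on z' only, not on z or θ, so ∂L/∂z = 0 and
    ∂L/∂z' = z' / sqrt(289 + z'^2).
The Euler-Lagrange equation gives
    d/dθ( z' / sqrt(289 + z'^2) ) = 0,
so z' is constant. Integrating once:
    z(θ) = a θ + b,
a helix on the cylinder (a straight line when the cylinder is unrolled). The constants a, b are determined by the endpoint conditions.
With endpoint conditions z(0) = -1 and z(2π) = 8: from z(0) = b we get b = -1, and a·2π + -1 = 8 gives a = 9/(2π), so
    z(θ) = (9/(2π)) θ − 1.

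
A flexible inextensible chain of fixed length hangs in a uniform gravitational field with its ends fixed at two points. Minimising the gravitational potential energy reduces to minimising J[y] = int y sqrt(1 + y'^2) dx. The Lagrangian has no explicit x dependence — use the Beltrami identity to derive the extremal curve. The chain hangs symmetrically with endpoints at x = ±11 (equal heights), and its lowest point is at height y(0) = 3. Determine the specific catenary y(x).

The Lagrangian L(y, y') = y sqrt(1 + y'^2) has no explicit x dependence, so the Beltrami identity applies:
    L − y' ∂L/∂y' = C.
Compute ∂L/∂y' = y · y' / sqrt(1 + y'^2). Then
    L − y' ∂L/∂y'
    = y sqrt(1 + y'^2) − y · y'^2 / sqrt(1 + y'^2)
    = y (1 + y'^2 − y'^2) / sqrt(1 + y'^2)
    = y / sqrt(1 + y'^2) = C.
Squaring gives y^2 = C^2 (1 + y'^2), i.e.
    y'^2 = y^2 / C^2 − 1.
Separating variables,
    dy / sqrt(y^2 − C^2) = dx / C,
and integrating gives arccosh(y / C) = (x − a)/C, so
    y(x) = C cosh((x − a)/C),
the catenary. The constants C and a are fixed by the two endpoint conditions (and, for the hanging-chain problem, the length constraint selects C).
Now fit the given data. The endpoints x = ±11 are symmetric at equal height, so the catenary is even about its minimum: a = 0 and y(x) = C cosh(x/C). The lowest point is y(0) = C cosh(0) = C, and we are told y(0) = 3, so C = 3. Therefore
    y(x) = 3 cosh(x/3),
and at the endpoints
    y(±11) = 3 cosh(11/3).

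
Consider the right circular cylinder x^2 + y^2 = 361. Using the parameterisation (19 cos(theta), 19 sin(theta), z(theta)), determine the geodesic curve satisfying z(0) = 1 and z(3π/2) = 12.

Parameterise the cylinder of radius R = 19 as
    r(θ) = (19 cos θ, 19 sin θ, z(θ)).
The arc-length element is
    ds = sqrt(361 + (dz/dθ)^2) dθ,
so the Lagrangian is L = sqrt(361 + z'^2).
L depends on z' only, not on z or θ, so ∂L/∂z = 0 and
    ∂L/∂z' = z' / sqrt(361 + z'^2).
The Euler-Lagrange equation gives
    d/dθ( z' / sqrt(361 + z'^2) ) = 0,
so z' is constant. Integrating once:
    z(θ) = a θ + b,
a helix on the cylinder (a straight line when the cylinder is unrolled). The constants a, b are determined by the endpoint conditions.
With endpoint conditions z(0) = 1 and z(3π/2) = 12: from z(0) = b we get b = 1, and a·3π/2 + 1 = 12 gives a = 22/(3π), so
    z(θ) = (22/(3π)) θ + 1.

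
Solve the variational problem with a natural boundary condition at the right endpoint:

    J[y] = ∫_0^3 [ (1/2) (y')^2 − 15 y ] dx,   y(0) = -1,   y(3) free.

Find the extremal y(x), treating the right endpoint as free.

The Lagrangian L = (1/2) (y')^2 − 15 y gives
    ∂L/∂y = −15,   ∂L/∂y' = y'.
Euler-Lagrange: d/dx(y') − (−15) = 0, i.e. y'' + 15 = 0, so
    y(x) = −(15/2) x^2 + C1 x + C2.
Fixed left endpoint y(0) = -1 ⇒ C2 = -1.
The right endpoint x = 3 is free, so the natural (transversality) condition is ∂L/∂y' |_{x=3} = 0, i.e. y'(3) = 0.
Compute y'(x) = −15 x + C1, so y'(3) = −45 + C1 = 0 ⇒ C1 = 45.
Therefore the extremal is
    y(x) = −(15/2) x^2 + 45 x − 1.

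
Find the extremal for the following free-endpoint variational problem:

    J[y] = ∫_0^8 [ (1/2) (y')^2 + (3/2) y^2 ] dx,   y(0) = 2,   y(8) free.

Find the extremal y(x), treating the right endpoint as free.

The Lagrangian L = (1/2) (y')^2 + (3/2) y^2 gives
    ∂L/∂y = 3 y,   ∂L/∂y' = y'.
Euler-Lagrange: y'' − 3 y = 0.
With k = sqrt(3), the general solution is
    y(x) = A cosh(sqrt(3) x) + B sinh(sqrt(3) x).
Fixed left endpoint y(0) = 2 ⇒ A = 2.
The right endpoint x = 8 is free, so the natural (transversality) condition is ∂L/∂y' |_{x=8} = 0, i.e. y'(8) = 0.
Compute y'(x) = A k sinh(k x) + B k cosh(k x), so
    y'(8) = A k sinh(k·8) + B k cosh(k·8) = 0
    ⇒ B = −A tanh(k·8) = − 2 tanh(sqrt(3)·8).
Therefore the extremal is
    y(x) = 2 cosh(sqrt(3) x) − 2 tanh(sqrt(3)·8) sinh(sqrt(3) x).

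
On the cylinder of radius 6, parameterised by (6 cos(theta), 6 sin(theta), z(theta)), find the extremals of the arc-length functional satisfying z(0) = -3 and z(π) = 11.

Parameterise the cylinder of radius R = 6 as
    r(θ) = (6 cos θ, 6 sin θ, z(θ)).
The arc-length element is
    ds = sqrt(36 + (dz/dθ)^2) dθ,
so the Lagrangian is L = sqrt(36 + z'^2).
L depends on z' only, not on z or θ, so ∂L/∂z = 0 and
    ∂L/∂z' = z' / sqrt(36 + z'^2).
The Euler-Lagrange equation gives
    d/dθ( z' / sqrt(36 + z'^2) ) = 0,
so z' is constant. Integrating once:
    z(θ) = a θ + b,
a helix on the cylinder (a straight line when the cylinder is unrolled). The constants a, b are determined by the endpoint conditions.
With endpoint conditions z(0) = -3 and z(π) = 11: from z(0) = b we get b = -3, and a·π + -3 = 11 gives a = 14/π, so
    z(θ) = (14/π) θ − 3.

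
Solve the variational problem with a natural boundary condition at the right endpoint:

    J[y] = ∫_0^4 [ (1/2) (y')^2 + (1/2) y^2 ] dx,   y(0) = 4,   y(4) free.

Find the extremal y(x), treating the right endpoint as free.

The Lagrangian L = (1/2) (y')^2 + (1/2) y^2 gives
    ∂L/∂y = 1 y,   ∂L/∂y' = y'.
Euler-Lagrange: y'' − y = 0.
With k = 1, the general solution is
    y(x) = A cosh(x) + B sinh(x).
Fixed left endpoint y(0) = 4 ⇒ A = 4.
The right endpoint x = 4 is free, so the natural (transversality) condition is ∂L/∂y' |_{x=4} = 0, i.e. y'(4) = 0.
Compute y'(x) = A k sinh(k x) + B k cosh(k x), so
    y'(4) = A k sinh(k·4) + B k cosh(k·4) = 0
    ⇒ B = −A tanh(k·4) = − 4 tanh(1·4).
Therefore the extremal is
    y(x) = 4 cosh(1 x) − 4 tanh(1·4) sinh(1 x).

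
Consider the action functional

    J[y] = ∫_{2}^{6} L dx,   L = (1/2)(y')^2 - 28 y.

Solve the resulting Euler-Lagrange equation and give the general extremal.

The Lagrangian is L = (1/2)(y')^2 - 28 y.
∂L/∂y = -28.
∂L/∂y' = y'.
The Euler-Lagrange equation d/dx(∂L/∂y') − ∂L/∂y = 0 becomes:
    y'' + 28 = 0
General solution: y(x) = -14 x^2 + A x + B, where A and B are arbitrary constants fixed by the endpoint conditions.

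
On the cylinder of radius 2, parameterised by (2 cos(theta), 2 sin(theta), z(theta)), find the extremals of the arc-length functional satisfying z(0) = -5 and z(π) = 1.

Parameterise the cylinder of radius R = 2 as
    r(θ) = (2 cos θ, 2 sin θ, z(θ)).
The arc-length element is
    ds = sqrt(4 + (dz/dθ)^2) dθ,
so the Lagrangian is L = sqrt(4 + z'^2).
L depends on z' only, not on z or θ, so ∂L/∂z = 0 and
    ∂L/∂z' = z' / sqrt(4 + z'^2).
The Euler-Lagrange equation gives
    d/dθ( z' / sqrt(4 + z'^2) ) = 0,
so z' is constant. Integrating once:
    z(θ) = a θ + b,
a helix on the cylinder (a straight line when the cylinder is unrolled). The constants a, b are determined by the endpoint conditions.
With endpoint conditions z(0) = -5 and z(π) = 1: from z(0) = b we get b = -5, and a·π + -5 = 1 gives a = 6/π, so
    z(θ) = (6/π) θ − 5.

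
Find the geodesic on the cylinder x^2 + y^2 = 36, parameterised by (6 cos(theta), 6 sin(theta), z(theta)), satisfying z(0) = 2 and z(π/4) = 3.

Parameterise the cylinder of radius R = 6 as
    r(θ) = (6 cos θ, 6 sin θ, z(θ)).
The arc-length element is
    ds = sqrt(36 + (dz/dθ)^2) dθ,
so the Lagrangian is L = sqrt(36 + z'^2).
L depends on z' only, not on z or θ, so ∂L/∂z = 0 and
    ∂L/∂z' = z' / sqrt(36 + z'^2).
The Euler-Lagrange equation gives
    d/dθ( z' / sqrt(36 + z'^2) ) = 0,
so z' is constant. Integrating once:
    z(θ) = a θ + b,
a helix on the cylinder (a straight line when the cylinder is unrolled). The constants a, b are determined by the endpoint conditions.
With endpoint conditions z(0) = 2 and z(π/4) = 3: from z(0) = b we get b = 2, and a·π/4 + 2 = 3 gives a = 4/π, so
    z(θ) = (4/π) θ + 2.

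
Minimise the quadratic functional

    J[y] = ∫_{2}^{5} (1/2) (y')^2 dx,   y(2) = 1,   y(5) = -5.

The Lagrangian is L = (1/2) (y')^2.
Compute ∂L/∂y = 0, ∂L/∂y' = y'.
The Euler-Lagrange equation d/dx(∂L/∂y') − ∂L/∂y = 0 reduces to
    y'' = 0.
Its general solution is
    y(x) = A x + B,
with A, B fixed by the endpoint conditions.
Applying the endpoint conditions y(2) = 1 and y(5) = -5: solve A·2 + B = 1 and A·5 + B = -5. Subtracting gives A(5 − 2) = -5 − 1, so A = -2, and B = 1 − A·2 = 5. Therefore
    y(x) = -2 x + 5.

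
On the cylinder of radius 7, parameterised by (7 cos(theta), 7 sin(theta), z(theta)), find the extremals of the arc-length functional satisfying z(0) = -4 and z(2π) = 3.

Parameterise the cylinder of radius R = 7 as
    r(θ) = (7 cos θ, 7 sin θ, z(θ)).
The arc-length element is
    ds = sqrt(49 + (dz/dθ)^2) dθ,
so the Lagrangian is L = sqrt(49 + z'^2).
L depends on z' only, not on z or θ, so ∂L/∂z = 0 and
    ∂L/∂z' = z' / sqrt(49 + z'^2).
The Euler-Lagrange equation gives
    d/dθ( z' / sqrt(49 + z'^2) ) = 0,
so z' is constant. Integrating once:
    z(θ) = a θ + b,
a helix on the cylinder (a straight line when the cylinder is unrolled). The constants a, b are determined by the endpoint conditions.
With endpoint conditions z(0) = -4 and z(2π) = 3: from z(0) = b we get b = -4, and a·2π + -4 = 3 gives a = 7/(2π), so
    z(θ) = (7/(2π)) θ − 4.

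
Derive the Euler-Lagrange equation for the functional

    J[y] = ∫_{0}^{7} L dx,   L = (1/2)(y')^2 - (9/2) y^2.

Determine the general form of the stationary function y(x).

The Lagrangian is L = (1/2)(y')^2 - (9/2) y^2.
∂L/∂y = -9y.
∂L/∂y' = y'.
The Euler-Lagrange equation d/dx(∂L/∂y') − ∂L/∂y = 0 becomes:
    y'' + 9 y = 0
General solution: y(x) = A sin(3x) + B cos(3x), where A and B are arbitrary constants fixed by the endpoint conditions.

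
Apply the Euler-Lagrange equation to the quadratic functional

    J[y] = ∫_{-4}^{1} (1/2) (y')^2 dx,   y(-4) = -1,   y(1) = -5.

The Lagrangian is L = (1/2) (y')^2.
Compute ∂L/∂y = 0, ∂L/∂y' = y'.
The Euler-Lagrange equation d/dx(∂L/∂y') − ∂L/∂y = 0 reduces to
    y'' = 0.
Its general solution is
    y(x) = A x + B,
with A, B fixed by the endpoint conditions.
Applying the endpoint conditions y(-4) = -1 and y(1) = -5: solve A·-4 + B = -1 and A·1 + B = -5. Subtracting gives A(1 − -4) = -5 − -1, so A = -4/5, and B = -1 − A·-4 = -21/5. Therefore
    y(x) = (-4/5) x - 21/5.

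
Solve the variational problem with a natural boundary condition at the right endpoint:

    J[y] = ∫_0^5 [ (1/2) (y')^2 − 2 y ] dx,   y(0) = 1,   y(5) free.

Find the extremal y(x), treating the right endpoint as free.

The Lagrangian L = (1/2) (y')^2 − 2 y gives
    ∂L/∂y = −2,   ∂L/∂y' = y'.
Euler-Lagrange: d/dx(y') − (−2) = 0, i.e. y'' + 2 = 0, so
    y(x) = −(2/2) x^2 + C1 x + C2.
Fixed left endpoint y(0) = 1 ⇒ C2 = 1.
The right endpoint x = 5 is free, so the natural (transversality) condition is ∂L/∂y' |_{x=5} = 0, i.e. y'(5) = 0.
Compute y'(x) = −2 x + C1, so y'(5) = −10 + C1 = 0 ⇒ C1 = 10.
Therefore the extremal is
    y(x) = −x^2 + 10 x + 1.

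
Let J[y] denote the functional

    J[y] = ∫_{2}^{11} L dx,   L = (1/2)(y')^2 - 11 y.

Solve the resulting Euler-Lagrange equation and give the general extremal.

The Lagrangian is L = (1/2)(y')^2 - 11 y.
∂L/∂y = -11.
∂L/∂y' = y'.
The Euler-Lagrange equation d/dx(∂L/∂y') − ∂L/∂y = 0 becomes:
    y'' + 11 = 0
General solution: y(x) = -(11/2) x^2 + A x + B, where A and B are arbitrary constants fixed by the endpoint conditions.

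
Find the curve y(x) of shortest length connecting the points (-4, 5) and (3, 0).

Arc-length functional: J[y] = ∫ sqrt(1 + (y')^2) dx.
Lagrangian L = sqrt(1 + (y')^2) has no explicit y dependence, so ∂L/∂y = 0 and the Euler-Lagrange equation gives
    d/dx( y' / sqrt(1 + (y')^2) ) = 0  ⇒  y' / sqrt(1 + (y')^2) = const.
Hence y' is constant, so y(x) is affine.
Fitting the endpoints (-4, 5) and (3, 0):
    slope m = (0 − 5) / (3 − (-4)) = -5/7,
    intercept c = 5 − m·(-4) = 15/7.
Extremal: y(x) = (-5/7) x + 15/7.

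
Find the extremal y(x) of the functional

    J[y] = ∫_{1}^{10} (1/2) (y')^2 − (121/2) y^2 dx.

The Lagrangian is L = (1/2) (y')^2 − (121/2) y^2.
Compute ∂L/∂y = -121y, ∂L/∂y' = y'.
The Euler-Lagrange equation d/dx(∂L/∂y') − ∂L/∂y = 0 reduces to
    y'' + 121 y = 0.
Its general solution is
    y(x) = A sin(11x) + B cos(11x),
with A, B fixed by the endpoint conditions.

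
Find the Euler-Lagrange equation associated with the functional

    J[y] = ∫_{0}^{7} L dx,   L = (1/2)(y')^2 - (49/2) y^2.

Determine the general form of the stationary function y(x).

The Lagrangian is L = (1/2)(y')^2 - (49/2) y^2.
∂L/∂y = -49y.
∂L/∂y' = y'.
The Euler-Lagrange equation d/dx(∂L/∂y') − ∂L/∂y = 0 becomes:
    y'' + 49 y = 0
General solution: y(x) = A sin(7x) + B cos(7x), where A and B are arbitrary constants fixed by the endpoint conditions.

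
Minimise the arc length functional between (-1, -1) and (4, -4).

Arc-length functional: J[y] = ∫ sqrt(1 + (y')^2) dx.
Lagrangian L = sqrt(1 + (y')^2) has no explicit y dependence, so ∂L/∂y = 0 and the Euler-Lagrange equation gives
    d/dx( y' / sqrt(1 + (y')^2) ) = 0  ⇒  y' / sqrt(1 + (y')^2) = const.
Hence y' is constant, so y(x) is affine.
Fitting the endpoints (-1, -1) and (4, -4):
    slope m = ((-4) − (-1)) / (4 − (-1)) = -3/5,
    intercept c = (-1) − m·(-1) = -8/5.
Extremal: y(x) = (-3/5) x - 8/5.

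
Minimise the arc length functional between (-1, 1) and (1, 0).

Arc-length functional: J[y] = ∫ sqrt(1 + (y')^2) dx.
Lagrangian L = sqrt(1 + (y')^2) has no explicit y dependence, so ∂L/∂y = 0 and the Euler-Lagrange equation gives
    d/dx( y' / sqrt(1 + (y')^2) ) = 0  ⇒  y' / sqrt(1 + (y')^2) = const.
Hence y' is constant, so y(x) is affine.
Fitting the endpoints (-1, 1) and (1, 0):
    slope m = (0 − 1) / (1 − (-1)) = -1/2,
    intercept c = 1 − m·(-1) = 1/2.
Extremal: y(x) = (-1/2) x + 1/2.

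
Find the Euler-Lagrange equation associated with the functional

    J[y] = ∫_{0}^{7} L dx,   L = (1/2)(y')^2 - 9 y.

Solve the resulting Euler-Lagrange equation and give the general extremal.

The Lagrangian is L = (1/2)(y')^2 - 9 y.
∂L/∂y = -9.
∂L/∂y' = y'.
The Euler-Lagrange equation d/dx(∂L/∂y') − ∂L/∂y = 0 becomes:
    y'' + 9 = 0
General solution: y(x) = -(9/2) x^2 + A x + B, where A and B are arbitrary constants fixed by the endpoint conditions.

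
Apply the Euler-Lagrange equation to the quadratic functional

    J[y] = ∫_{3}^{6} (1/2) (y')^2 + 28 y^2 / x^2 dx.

The Lagrangian is L = (1/2) (y')^2 + 28 y^2 / x^2.
Compute ∂L/∂y = 56y/x^2, ∂L/∂y' = y'.
The Euler-Lagrange equation d/dx(∂L/∂y') − ∂L/∂y = 0 reduces to
    y'' − 56/x^2 · y = 0  (x > 0).
Its general solution is
    y(x) = A x^8 + B x^(-7),
with A, B fixed by the endpoint conditions.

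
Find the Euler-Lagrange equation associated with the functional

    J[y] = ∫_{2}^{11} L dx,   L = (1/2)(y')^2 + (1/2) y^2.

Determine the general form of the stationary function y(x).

The Lagrangian is L = (1/2)(y')^2 + (1/2) y^2.
∂L/∂y = y.
∂L/∂y' = y'.
The Euler-Lagrange equation d/dx(∂L/∂y') − ∂L/∂y = 0 becomes:
    y'' - y = 0
General solution: y(x) = A e^x + B e^(-x), where A and B are arbitrary constants fixed by the endpoint conditions.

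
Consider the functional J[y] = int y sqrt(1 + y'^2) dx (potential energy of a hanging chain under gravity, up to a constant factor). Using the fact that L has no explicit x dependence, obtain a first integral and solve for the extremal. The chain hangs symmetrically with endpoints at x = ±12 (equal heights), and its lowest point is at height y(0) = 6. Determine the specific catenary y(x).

The Lagrangian L(y, y') = y sqrt(1 + y'^2) has no explicit x dependence, so the Beltrami identity applies:
    L − y' ∂L/∂y' = C.
Compute ∂L/∂y' = y · y' / sqrt(1 + y'^2). Then
    L − y' ∂L/∂y'
    = y sqrt(1 + y'^2) − y · y'^2 / sqrt(1 + y'^2)
    = y (1 + y'^2 − y'^2) / sqrt(1 + y'^2)
    = y / sqrt(1 + y'^2) = C.
Squaring gives y^2 = C^2 (1 + y'^2), i.e.
    y'^2 = y^2 / C^2 − 1.
Separating variables,
    dy / sqrt(y^2 − C^2) = dx / C,
and integrating gives arccosh(y / C) = (x − a)/C, so
    y(x) = C cosh((x − a)/C),
the catenary. The constants C and a are fixed by the two endpoint conditions (and, for the hanging-chain problem, the length constraint selects C).
Now fit the given data. The endpoints x = ±12 are symmetric at equal height, so the catenary is even about its minimum: a = 0 and y(x) = C cosh(x/C). The lowest point is y(0) = C cosh(0) = C, and we are told y(0) = 6, so C = 6. Therefore
    y(x) = 6 cosh(x/6),
and at the endpoints
    y(±12) = 6 cosh(12/6).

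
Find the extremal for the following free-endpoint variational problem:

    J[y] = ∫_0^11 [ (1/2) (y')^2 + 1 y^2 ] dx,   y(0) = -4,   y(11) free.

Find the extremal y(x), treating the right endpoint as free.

The Lagrangian L = (1/2) (y')^2 + 1 y^2 gives
    ∂L/∂y = 2 y,   ∂L/∂y' = y'.
Euler-Lagrange: y'' − 2 y = 0.
With k = sqrt(2), the general solution is
    y(x) = A cosh(sqrt(2) x) + B sinh(sqrt(2) x).
Fixed left endpoint y(0) = -4 ⇒ A = -4.
The right endpoint x = 11 is free, so the natural (transversality) condition is ∂L/∂y' |_{x=11} = 0, i.e. y'(11) = 0.
Compute y'(x) = A k sinh(k x) + B k cosh(k x), so
    y'(11) = A k sinh(k·11) + B k cosh(k·11) = 0
    ⇒ B = −A tanh(k·11) = 4 tanh(sqrt(2)·11).
Therefore the extremal is
    y(x) = −4 cosh(sqrt(2) x) + 4 tanh(sqrt(2)·11) sinh(sqrt(2) x).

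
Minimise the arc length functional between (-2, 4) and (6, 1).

Arc-length functional: J[y] = ∫ sqrt(1 + (y')^2) dx.
Lagrangian L = sqrt(1 + (y')^2) has no explicit y dependence, so ∂L/∂y = 0 and the Euler-Lagrange equation gives
    d/dx( y' / sqrt(1 + (y')^2) ) = 0  ⇒  y' / sqrt(1 + (y')^2) = const.
Hence y' is constant, so y(x) is affine.
Fitting the endpoints (-2, 4) and (6, 1):
    slope m = (1 − 4) / (6 − (-2)) = -3/8,
    intercept c = 4 − m·(-2) = 13/4.
Extremal: y(x) = (-3/8) x + 13/4.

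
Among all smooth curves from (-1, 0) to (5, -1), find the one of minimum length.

Arc-length functional: J[y] = ∫ sqrt(1 + (y')^2) dx.
Lagrangian L = sqrt(1 + (y')^2) has no explicit y dependence, so ∂L/∂y = 0 and the Euler-Lagrange equation gives
    d/dx( y' / sqrt(1 + (y')^2) ) = 0  ⇒  y' / sqrt(1 + (y')^2) = const.
Hence y' is constant, so y(x) is affine.
Fitting the endpoints (-1, 0) and (5, -1):
    slope m = ((-1) − 0) / (5 − (-1)) = -1/6,
    intercept c = 0 − m·(-1) = -1/6.
Extremal: y(x) = (-1/6) x - 1/6.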